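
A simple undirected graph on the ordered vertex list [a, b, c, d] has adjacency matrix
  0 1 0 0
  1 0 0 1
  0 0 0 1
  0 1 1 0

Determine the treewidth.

A width-1 tree decomposition is:
Bags: B1 = {c, d}  B2 = {b, d}  B3 = {a, b}
Tree: B1–B2, B2–B3
Each bag holds 2 vertices, so the decomposition has width 1, which upper-bounds the treewidth. Any graph with an edge has treewidth ≥ 1, and G has the edge d–c. Combining the bounds, tw(G) = 1.

1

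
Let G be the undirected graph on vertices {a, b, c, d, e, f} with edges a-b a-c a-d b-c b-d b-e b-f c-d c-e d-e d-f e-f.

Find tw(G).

3

A width-3 tree decomposition is:
Bags: B1 = {a, b, c, d}  B2 = {b, c, d, e}  B3 = {b, d, e, f}
Tree: B1–B2, B2–B3
The largest bag has 4 vertices, giving width 3; this decomposition certifies tw(G) ≤ 3. Conversely, {b, c, d, e} is a clique of size 4, and the vertices of any clique must share a bag in every tree decomposition; so some bag has ≥ 4 vertices and tw(G) ≥ 3. Therefore the treewidth is 3.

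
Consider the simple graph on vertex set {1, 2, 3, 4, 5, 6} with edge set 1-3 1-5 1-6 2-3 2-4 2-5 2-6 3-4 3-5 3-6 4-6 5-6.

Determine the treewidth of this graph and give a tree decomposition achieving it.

The largest bag has 4 vertices, giving width 3; this decomposition certifies tw(G) ≤ 3. For the lower bound, the 4 vertices {1, 3, 5, 6} are pairwise adjacent, and any tree decomposition puts a clique entirely inside one bag — forcing width ≥ 3. Hence tw(G) = 3 exactly.

Treewidth 3.
One optimal decomposition is:
Bags: B1 = {2, 3, 5, 6}  B2 = {2, 3, 4, 6}  B3 = {1, 3, 5, 6}
Tree: B1–B2, B1–B3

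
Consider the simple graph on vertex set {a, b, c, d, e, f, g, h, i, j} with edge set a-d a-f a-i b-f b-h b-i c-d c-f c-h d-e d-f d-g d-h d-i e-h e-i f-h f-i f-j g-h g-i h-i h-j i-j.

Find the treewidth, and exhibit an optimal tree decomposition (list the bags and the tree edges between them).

Every bag has size at most 4, so the width is 4 − 1 = 3 and tw(G) ≤ 3. For the lower bound, the 4 vertices {c, d, f, h} are pairwise adjacent, and any tree decomposition puts a clique entirely inside one bag — forcing width ≥ 3. Hence tw(G) = 3 exactly.

Treewidth 3.
One optimal decomposition is:
Bags: B1 = {c, d, f, h}  B2 = {d, f, h, i}  B3 = {d, g, h, i}  B4 = {d, e, h, i}  B5 = {a, d, f, i}  B6 = {b, f, h, i}  B7 = {f, h, i, j}
Tree: B1–B2, B2–B3, B3–B4, B2–B5, B2–B6, B6–B7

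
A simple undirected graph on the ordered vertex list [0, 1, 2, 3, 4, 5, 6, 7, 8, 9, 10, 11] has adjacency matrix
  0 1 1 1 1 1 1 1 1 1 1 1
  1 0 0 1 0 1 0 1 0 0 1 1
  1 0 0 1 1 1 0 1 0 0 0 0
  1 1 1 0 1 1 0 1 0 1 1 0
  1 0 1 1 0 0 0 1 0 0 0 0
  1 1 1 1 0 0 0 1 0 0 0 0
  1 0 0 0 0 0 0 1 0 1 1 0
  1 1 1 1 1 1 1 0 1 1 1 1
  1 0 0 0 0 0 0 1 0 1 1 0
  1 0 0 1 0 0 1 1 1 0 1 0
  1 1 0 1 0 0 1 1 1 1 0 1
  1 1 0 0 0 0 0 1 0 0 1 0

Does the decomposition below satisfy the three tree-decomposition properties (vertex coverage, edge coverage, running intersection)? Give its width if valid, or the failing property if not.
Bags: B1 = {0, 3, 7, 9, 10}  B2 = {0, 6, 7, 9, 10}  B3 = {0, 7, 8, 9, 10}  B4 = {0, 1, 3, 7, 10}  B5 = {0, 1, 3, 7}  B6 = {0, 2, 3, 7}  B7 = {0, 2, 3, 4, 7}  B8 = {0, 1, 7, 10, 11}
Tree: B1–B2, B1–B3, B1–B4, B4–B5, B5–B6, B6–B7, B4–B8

No — vertex 5 appears in no bag.

A tree decomposition must satisfy three properties: every vertex lies in some bag; for every edge, both endpoints lie together in some bag; and for every vertex, the bags containing it form a connected subtree. Here vertex 5 appears in no bag, so the decomposition is invalid.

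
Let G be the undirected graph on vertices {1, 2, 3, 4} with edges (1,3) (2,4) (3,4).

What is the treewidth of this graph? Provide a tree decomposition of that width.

Each bag holds 2 vertices, so the decomposition has width 1, which upper-bounds the treewidth. Since G has at least one edge (e.g. 1–3), it is not an edgeless graph, so tw(G) ≥ 1. Therefore the treewidth is 1.

Treewidth 1.
Bags: B1 = {1, 3}  B2 = {3, 4}  B3 = {2, 4}
Tree: B1–B2, B2–B3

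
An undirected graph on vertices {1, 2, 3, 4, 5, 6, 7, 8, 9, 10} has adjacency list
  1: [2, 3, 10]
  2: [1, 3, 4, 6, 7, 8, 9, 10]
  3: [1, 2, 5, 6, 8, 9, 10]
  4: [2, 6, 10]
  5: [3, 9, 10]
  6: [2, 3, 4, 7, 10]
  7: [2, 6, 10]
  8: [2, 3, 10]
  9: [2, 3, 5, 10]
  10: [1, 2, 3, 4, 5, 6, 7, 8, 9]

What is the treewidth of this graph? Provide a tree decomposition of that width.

The largest bag has 4 vertices, giving width 3; this decomposition certifies tw(G) ≤ 3. Conversely, {2, 3, 8, 10} is a clique of size 4, and the vertices of any clique must share a bag in every tree decomposition; so some bag has ≥ 4 vertices and tw(G) ≥ 3. Therefore the treewidth is 3.

Treewidth 3.
One such decomposition:
Bags: B1 = {2, 3, 9, 10}  B2 = {2, 3, 6, 10}  B3 = {2, 3, 8, 10}  B4 = {2, 4, 6, 10}  B5 = {2, 6, 7, 10}  B6 = {3, 5, 9, 10}  B7 = {1, 2, 3, 10}
Tree: B1–B2, B2–B3, B2–B4, B4–B5, B1–B6, B1–B7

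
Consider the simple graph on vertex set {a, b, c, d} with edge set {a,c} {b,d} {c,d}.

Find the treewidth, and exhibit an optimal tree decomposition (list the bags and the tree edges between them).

Treewidth 1.
One such decomposition:
Bags: B1 = {b, d}  B2 = {c, d}  B3 = {a, c}
Tree: B1–B2, B2–B3

The largest bag has 2 vertices, giving width 1; this decomposition certifies tw(G) ≤ 1. Since G has at least one edge (e.g. b–d), it is not an edgeless graph, so tw(G) ≥ 1. Hence tw(G) = 1 exactly.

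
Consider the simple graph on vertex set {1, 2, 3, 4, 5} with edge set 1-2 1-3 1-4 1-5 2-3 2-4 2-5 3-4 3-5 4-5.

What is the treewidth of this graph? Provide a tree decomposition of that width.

Treewidth 4.
One optimal decomposition is:
Bags: B1 = {1, 2, 3, 4, 5}
Tree: (single bag)

A single bag containing all 5 vertices is trivially a valid decomposition of width 4. Conversely, {1, 2, 3, 4, 5} is a clique of size 5, and the vertices of any clique must share a bag in every tree decomposition; so some bag has ≥ 5 vertices and tw(G) ≥ 4. Therefore the treewidth is 4.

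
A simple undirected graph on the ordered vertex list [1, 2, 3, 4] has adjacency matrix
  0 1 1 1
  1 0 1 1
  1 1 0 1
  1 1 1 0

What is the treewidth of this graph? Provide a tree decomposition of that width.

A single bag containing all 4 vertices is trivially a valid decomposition of width 3. For the lower bound, the 4 vertices {1, 2, 3, 4} are pairwise adjacent, and any tree decomposition puts a clique entirely inside one bag — forcing width ≥ 3. Therefore the treewidth is 3.

Treewidth 3.
One optimal decomposition is:
Bags: B1 = {1, 2, 3, 4}
Tree: (single bag)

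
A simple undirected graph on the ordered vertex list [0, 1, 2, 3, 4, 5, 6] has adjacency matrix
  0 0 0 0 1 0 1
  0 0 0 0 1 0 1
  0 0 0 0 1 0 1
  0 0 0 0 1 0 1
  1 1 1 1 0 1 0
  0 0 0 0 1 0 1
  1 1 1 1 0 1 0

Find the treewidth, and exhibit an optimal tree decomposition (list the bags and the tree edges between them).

The largest bag has 3 vertices, giving width 2; this decomposition certifies tw(G) ≤ 2. The edges 6–0–4–3–6 form a cycle, so G is not a tree and its treewidth is at least 2. Combining the bounds, tw(G) = 2.

Treewidth 2.
Bags: B1 = {0, 4, 6}  B2 = {3, 4, 6}  B3 = {4, 5, 6}  B4 = {2, 4, 6}  B5 = {1, 4, 6}
Tree: B1–B2, B2–B3, B3–B4, B4–B5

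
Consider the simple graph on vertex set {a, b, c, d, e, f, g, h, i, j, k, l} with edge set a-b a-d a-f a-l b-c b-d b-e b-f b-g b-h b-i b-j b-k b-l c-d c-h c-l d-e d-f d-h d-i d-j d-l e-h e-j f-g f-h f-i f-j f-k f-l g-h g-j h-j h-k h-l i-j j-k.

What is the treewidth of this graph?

A width-4 tree decomposition is:
Bags: B1 = {b, d, f, h, j}  B2 = {b, d, e, h, j}  B3 = {b, d, f, h, l}  B4 = {b, f, g, h, j}  B5 = {b, c, d, h, l}  B6 = {a, b, d, f, l}  B7 = {b, f, h, j, k}  B8 = {b, d, f, i, j}
Tree: B1–B2, B1–B3, B1–B4, B3–B5, B3–B6, B4–B7, B1–B8
Each bag holds 5 vertices, so the decomposition has width 4, which upper-bounds the treewidth. For the lower bound, the 5 vertices {b, d, e, h, j} are pairwise adjacent, and any tree decomposition puts a clique entirely inside one bag — forcing width ≥ 4. The upper and lower bounds meet at 4, so that is the treewidth.

4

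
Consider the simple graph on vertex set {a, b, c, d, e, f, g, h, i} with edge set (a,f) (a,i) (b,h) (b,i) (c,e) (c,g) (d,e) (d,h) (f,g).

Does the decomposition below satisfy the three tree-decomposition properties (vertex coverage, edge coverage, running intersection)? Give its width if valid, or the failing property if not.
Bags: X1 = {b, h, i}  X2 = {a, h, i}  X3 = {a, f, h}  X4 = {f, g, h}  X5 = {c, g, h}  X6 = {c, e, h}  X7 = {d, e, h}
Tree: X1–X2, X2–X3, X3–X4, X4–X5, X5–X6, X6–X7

Every vertex of G appears in some bag (union = {a, b, c, d, e, f, g, h, i}); every edge is covered by a bag; and for each vertex v the set of bags containing v is connected in the bag tree. The decomposition is therefore valid. The largest bag has 3 vertices, so the width is 2.

Yes; width 2.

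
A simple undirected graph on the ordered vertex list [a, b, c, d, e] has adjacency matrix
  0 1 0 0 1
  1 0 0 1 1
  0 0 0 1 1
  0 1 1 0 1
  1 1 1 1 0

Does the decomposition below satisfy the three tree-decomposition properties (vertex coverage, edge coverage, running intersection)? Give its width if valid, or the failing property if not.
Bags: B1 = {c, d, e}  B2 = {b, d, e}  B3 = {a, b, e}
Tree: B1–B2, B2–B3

Yes; width 2.

Checking the three conditions: (i) the bags cover all of {a, b, c, d, e}; (ii) for each edge, some bag contains both endpoints; (iii) the bags containing any fixed vertex form a subtree. All hold, so the decomposition is valid with width 3 − 1 = 2.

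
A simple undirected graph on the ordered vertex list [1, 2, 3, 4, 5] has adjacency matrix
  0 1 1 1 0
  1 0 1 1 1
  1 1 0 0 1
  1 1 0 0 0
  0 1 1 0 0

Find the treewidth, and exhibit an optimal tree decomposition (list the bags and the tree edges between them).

Treewidth 2.
One such decomposition:
Bags: B1 = {1, 2, 3}  B2 = {2, 3, 5}  B3 = {1, 2, 4}
Tree: B1–B2, B1–B3

Every bag has size at most 3, so the width is 3 − 1 = 2 and tw(G) ≤ 2. On the other hand G contains the 3-clique {1, 2, 3}. A clique must lie in a single bag of any decomposition, so no decomposition can have width below 2. The upper and lower bounds meet at 2, so that is the treewidth.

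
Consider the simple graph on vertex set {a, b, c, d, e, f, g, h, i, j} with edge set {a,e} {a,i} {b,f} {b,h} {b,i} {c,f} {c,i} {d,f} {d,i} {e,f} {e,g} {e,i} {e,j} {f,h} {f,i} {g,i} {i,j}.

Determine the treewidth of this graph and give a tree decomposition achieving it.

The largest bag has 3 vertices, giving width 2; this decomposition certifies tw(G) ≤ 2. For the lower bound, the 3 vertices {b, f, h} are pairwise adjacent, and any tree decomposition puts a clique entirely inside one bag — forcing width ≥ 2. Hence tw(G) = 2 exactly.

Treewidth 2.
One optimal decomposition is:
Bags: B1 = {e, f, i}  B2 = {e, g, i}  B3 = {d, f, i}  B4 = {a, e, i}  B5 = {b, f, i}  B6 = {b, f, h}  B7 = {e, i, j}  B8 = {c, f, i}
Tree: B1–B2, B1–B3, B2–B4, B3–B5, B5–B6, B4–B7, B3–B8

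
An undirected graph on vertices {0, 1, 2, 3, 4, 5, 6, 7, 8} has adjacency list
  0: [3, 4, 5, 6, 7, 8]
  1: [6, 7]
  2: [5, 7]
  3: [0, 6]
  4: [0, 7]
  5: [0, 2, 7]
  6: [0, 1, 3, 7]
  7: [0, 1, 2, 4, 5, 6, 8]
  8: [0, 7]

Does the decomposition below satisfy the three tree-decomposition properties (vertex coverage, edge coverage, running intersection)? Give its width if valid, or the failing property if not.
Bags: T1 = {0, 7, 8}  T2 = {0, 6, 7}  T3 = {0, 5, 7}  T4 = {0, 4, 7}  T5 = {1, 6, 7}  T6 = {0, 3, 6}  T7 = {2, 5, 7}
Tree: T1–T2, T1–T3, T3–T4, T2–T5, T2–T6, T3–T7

Yes; width 2.

Every vertex of G appears in some bag (union = {0, 1, 2, 3, 4, 5, 6, 7, 8}); every edge is covered by a bag; and for each vertex v the set of bags containing v is connected in the bag tree. The decomposition is therefore valid. The largest bag has 3 vertices, so the width is 2.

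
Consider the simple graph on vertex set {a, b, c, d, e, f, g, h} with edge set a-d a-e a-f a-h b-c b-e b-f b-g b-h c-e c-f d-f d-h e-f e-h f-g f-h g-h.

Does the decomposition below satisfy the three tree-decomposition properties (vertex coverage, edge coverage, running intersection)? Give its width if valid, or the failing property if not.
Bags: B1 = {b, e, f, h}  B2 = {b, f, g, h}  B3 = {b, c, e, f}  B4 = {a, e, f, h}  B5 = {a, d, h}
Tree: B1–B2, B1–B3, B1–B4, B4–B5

No — edge (f,d) lies in no bag.

A tree decomposition must satisfy three properties: every vertex lies in some bag; for every edge, both endpoints lie together in some bag; and for every vertex, the bags containing it form a connected subtree. Here edge (f,d) lies in no bag, so the decomposition is invalid.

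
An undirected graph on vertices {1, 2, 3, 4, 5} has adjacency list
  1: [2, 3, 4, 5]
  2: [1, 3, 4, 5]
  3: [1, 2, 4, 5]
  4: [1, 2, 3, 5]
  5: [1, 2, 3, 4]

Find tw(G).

A width-4 tree decomposition is:
Bags: B1 = {1, 2, 3, 4, 5}
Tree: (single bag)
A single bag containing all 5 vertices is trivially a valid decomposition of width 4. On the other hand G contains the 5-clique {1, 2, 3, 4, 5}. A clique must lie in a single bag of any decomposition, so no decomposition can have width below 4. The upper and lower bounds meet at 4, so that is the treewidth.

4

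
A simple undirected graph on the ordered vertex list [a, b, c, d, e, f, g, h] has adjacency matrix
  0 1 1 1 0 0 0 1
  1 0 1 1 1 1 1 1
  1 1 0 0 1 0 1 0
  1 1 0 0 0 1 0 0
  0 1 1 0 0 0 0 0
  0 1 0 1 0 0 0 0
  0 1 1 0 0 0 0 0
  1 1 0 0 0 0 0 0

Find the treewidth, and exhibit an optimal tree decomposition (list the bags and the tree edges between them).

Treewidth 2.
One such decomposition:
Bags: B1 = {a, b, c}  B2 = {b, c, g}  B3 = {a, b, h}  B4 = {b, c, e}  B5 = {a, b, d}  B6 = {b, d, f}
Tree: B1–B2, B1–B3, B1–B4, B1–B5, B5–B6

Each bag holds 3 vertices, so the decomposition has width 2, which upper-bounds the treewidth. On the other hand G contains the 3-clique {b, d, f}. A clique must lie in a single bag of any decomposition, so no decomposition can have width below 2. Therefore the treewidth is 2.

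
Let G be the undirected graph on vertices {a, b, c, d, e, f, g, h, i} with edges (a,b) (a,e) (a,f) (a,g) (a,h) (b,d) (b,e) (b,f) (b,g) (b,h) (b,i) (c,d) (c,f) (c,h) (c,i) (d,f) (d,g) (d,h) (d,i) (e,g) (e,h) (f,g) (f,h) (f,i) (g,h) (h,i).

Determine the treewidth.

A width-4 tree decomposition is:
Bags: B1 = {b, d, f, h, i}  B2 = {b, d, f, g, h}  B3 = {a, b, f, g, h}  B4 = {a, b, e, g, h}  B5 = {c, d, f, h, i}
Tree: B1–B2, B2–B3, B3–B4, B1–B5
Each bag holds 5 vertices, so the decomposition has width 4, which upper-bounds the treewidth. For the lower bound, the 5 vertices {a, b, e, g, h} are pairwise adjacent, and any tree decomposition puts a clique entirely inside one bag — forcing width ≥ 4. Therefore the treewidth is 4.

4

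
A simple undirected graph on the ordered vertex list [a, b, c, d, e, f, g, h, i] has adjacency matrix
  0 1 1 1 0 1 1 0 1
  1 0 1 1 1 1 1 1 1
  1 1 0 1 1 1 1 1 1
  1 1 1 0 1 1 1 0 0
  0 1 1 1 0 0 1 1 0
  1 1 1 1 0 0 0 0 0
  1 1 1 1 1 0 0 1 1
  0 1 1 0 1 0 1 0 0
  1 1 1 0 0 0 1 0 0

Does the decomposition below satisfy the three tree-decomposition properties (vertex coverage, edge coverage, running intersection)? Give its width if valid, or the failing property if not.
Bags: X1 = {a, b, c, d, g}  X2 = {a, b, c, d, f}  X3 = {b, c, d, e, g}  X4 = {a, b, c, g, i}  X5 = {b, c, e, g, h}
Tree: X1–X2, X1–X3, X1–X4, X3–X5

Yes; width 4.

Checking the three conditions: (i) the bags cover all of {a, b, c, d, e, f, g, h, i}; (ii) for each edge, some bag contains both endpoints; (iii) the bags containing any fixed vertex form a subtree. All hold, so the decomposition is valid with width 5 − 1 = 4.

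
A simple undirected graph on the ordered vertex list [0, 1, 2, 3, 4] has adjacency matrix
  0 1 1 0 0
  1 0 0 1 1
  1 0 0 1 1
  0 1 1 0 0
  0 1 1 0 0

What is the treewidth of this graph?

2

A width-2 tree decomposition is:
Bags: B1 = {0, 1, 2}  B2 = {1, 2, 4}  B3 = {1, 2, 3}
Tree: B1–B2, B2–B3
The largest bag has 3 vertices, giving width 2; this decomposition certifies tw(G) ≤ 2. The edges 2–0–1–4–2 form a cycle, so G is not a tree and its treewidth is at least 2. The upper and lower bounds meet at 2, so that is the treewidth.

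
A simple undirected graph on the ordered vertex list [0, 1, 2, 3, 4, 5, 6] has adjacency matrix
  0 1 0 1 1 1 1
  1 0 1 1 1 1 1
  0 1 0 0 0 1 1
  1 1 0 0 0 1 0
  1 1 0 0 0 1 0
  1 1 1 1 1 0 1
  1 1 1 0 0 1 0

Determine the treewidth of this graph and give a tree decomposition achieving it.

The largest bag has 4 vertices, giving width 3; this decomposition certifies tw(G) ≤ 3. Conversely, {0, 1, 3, 5} is a clique of size 4, and the vertices of any clique must share a bag in every tree decomposition; so some bag has ≥ 4 vertices and tw(G) ≥ 3. Hence tw(G) = 3 exactly.

Treewidth 3.
One such decomposition:
Bags: B1 = {0, 1, 5, 6}  B2 = {0, 1, 3, 5}  B3 = {0, 1, 4, 5}  B4 = {1, 2, 5, 6}
Tree: B1–B2, B2–B3, B1–B4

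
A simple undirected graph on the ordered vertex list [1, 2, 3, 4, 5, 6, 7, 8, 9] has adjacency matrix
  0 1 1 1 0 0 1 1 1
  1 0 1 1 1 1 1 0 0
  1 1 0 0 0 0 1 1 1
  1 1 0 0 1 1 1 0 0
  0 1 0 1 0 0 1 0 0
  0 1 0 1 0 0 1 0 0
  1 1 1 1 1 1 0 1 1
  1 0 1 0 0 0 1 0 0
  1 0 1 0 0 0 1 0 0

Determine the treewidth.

A width-3 tree decomposition is:
Bags: B1 = {1, 2, 4, 7}  B2 = {1, 2, 3, 7}  B3 = {1, 3, 7, 8}  B4 = {2, 4, 6, 7}  B5 = {1, 3, 7, 9}  B6 = {2, 4, 5, 7}
Tree: B1–B2, B2–B3, B1–B4, B3–B5, B1–B6
The largest bag has 4 vertices, giving width 3; this decomposition certifies tw(G) ≤ 3. For the lower bound, the 4 vertices {1, 3, 7, 8} are pairwise adjacent, and any tree decomposition puts a clique entirely inside one bag — forcing width ≥ 3. The upper and lower bounds meet at 3, so that is the treewidth.

3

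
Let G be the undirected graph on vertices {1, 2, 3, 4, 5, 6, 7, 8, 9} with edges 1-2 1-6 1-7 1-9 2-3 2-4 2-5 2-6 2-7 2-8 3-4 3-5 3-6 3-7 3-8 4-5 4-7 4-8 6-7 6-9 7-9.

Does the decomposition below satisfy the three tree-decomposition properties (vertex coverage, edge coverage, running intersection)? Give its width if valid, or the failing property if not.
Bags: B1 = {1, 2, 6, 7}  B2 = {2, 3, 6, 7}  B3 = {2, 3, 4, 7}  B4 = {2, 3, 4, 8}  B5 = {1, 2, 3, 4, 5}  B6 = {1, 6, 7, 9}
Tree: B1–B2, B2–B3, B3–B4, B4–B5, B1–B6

A tree decomposition must satisfy three properties: every vertex lies in some bag; for every edge, both endpoints lie together in some bag; and for every vertex, the bags containing it form a connected subtree. Here bags containing vertex 1 are not connected in the tree, so the decomposition is invalid.

No — bags containing vertex 1 are not connected in the tree.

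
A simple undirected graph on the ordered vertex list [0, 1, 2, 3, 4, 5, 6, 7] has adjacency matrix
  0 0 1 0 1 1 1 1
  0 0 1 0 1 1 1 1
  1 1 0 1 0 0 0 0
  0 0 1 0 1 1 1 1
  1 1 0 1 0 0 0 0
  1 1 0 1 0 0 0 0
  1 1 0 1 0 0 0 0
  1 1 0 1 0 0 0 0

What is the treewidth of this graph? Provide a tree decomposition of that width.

Every bag has size at most 4, so the width is 4 − 1 = 3 and tw(G) ≤ 3. For the lower bound: the 4 vertex sets {0,6}, {1,7}, {3}, {4} are disjoint, each induces a connected subgraph, and every pair is joined by at least one edge of G. Contracting each set to a single vertex therefore yields K_{4} as a minor, and since treewidth is minor-monotone, tw(G) ≥ tw(K_{4}) = 3. Combining the bounds, tw(G) = 3.

Treewidth 3.
One such decomposition:
Bags: B1 = {0, 1, 3, 6}  B2 = {0, 1, 3, 7}  B3 = {0, 1, 3, 4}  B4 = {0, 1, 2, 3}  B5 = {0, 1, 3, 5}
Tree: B1–B2, B2–B3, B3–B4, B4–B5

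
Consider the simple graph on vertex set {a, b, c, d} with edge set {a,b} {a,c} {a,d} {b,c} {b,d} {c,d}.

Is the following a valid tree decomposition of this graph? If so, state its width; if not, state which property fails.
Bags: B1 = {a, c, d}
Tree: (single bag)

No — vertex b appears in no bag.

A tree decomposition must satisfy three properties: every vertex lies in some bag; for every edge, both endpoints lie together in some bag; and for every vertex, the bags containing it form a connected subtree. Here vertex b appears in no bag, so the decomposition is invalid.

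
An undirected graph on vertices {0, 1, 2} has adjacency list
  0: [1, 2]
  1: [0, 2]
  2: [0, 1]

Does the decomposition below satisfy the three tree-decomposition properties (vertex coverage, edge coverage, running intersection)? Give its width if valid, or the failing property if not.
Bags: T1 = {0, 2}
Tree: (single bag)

No — vertex 1 appears in no bag.

A tree decomposition must satisfy three properties: every vertex lies in some bag; for every edge, both endpoints lie together in some bag; and for every vertex, the bags containing it form a connected subtree. Here vertex 1 appears in no bag, so the decomposition is invalid.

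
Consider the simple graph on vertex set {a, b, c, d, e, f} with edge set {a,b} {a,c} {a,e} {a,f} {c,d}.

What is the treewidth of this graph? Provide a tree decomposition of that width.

The largest bag has 2 vertices, giving width 1; this decomposition certifies tw(G) ≤ 1. Any graph with an edge has treewidth ≥ 1, and G has the edge c–a. Therefore the treewidth is 1.

Treewidth 1.
One such decomposition:
Bags: B1 = {a, c}  B2 = {a, e}  B3 = {c, d}  B4 = {a, f}  B5 = {a, b}
Tree: B1–B2, B1–B3, B1–B4, B1–B5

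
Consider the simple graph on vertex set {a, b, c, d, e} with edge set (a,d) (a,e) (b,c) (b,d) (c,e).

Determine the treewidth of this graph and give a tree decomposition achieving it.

Each bag holds 3 vertices, so the decomposition has width 2, which upper-bounds the treewidth. For the lower bound, G contains the cycle c–b–d–a–e–c, so G is not a forest; only forests have treewidth ≤ 1, hence tw(G) ≥ 2. Therefore the treewidth is 2.

Treewidth 2.
One such decomposition:
Bags: B1 = {b, c, d}  B2 = {a, c, d}  B3 = {a, c, e}
Tree: B1–B2, B2–B3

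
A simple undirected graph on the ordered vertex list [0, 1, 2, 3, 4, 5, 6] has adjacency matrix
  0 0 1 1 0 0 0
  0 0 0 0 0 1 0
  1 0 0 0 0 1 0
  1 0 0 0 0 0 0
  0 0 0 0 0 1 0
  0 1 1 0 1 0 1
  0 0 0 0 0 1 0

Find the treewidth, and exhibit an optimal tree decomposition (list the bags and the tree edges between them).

Treewidth 1.
Bags: B1 = {0, 2}  B2 = {0, 3}  B3 = {2, 5}  B4 = {4, 5}  B5 = {5, 6}  B6 = {1, 5}
Tree: B1–B2, B1–B3, B3–B4, B3–B5, B3–B6

Every bag has size at most 2, so the width is 2 − 1 = 1 and tw(G) ≤ 1. Any graph with an edge has treewidth ≥ 1, and G has the edge 2–0. Combining the bounds, tw(G) = 1.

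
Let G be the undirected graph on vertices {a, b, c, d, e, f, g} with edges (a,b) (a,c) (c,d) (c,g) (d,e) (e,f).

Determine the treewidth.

1

A width-1 tree decomposition is:
Bags: B1 = {c, d}  B2 = {d, e}  B3 = {c, g}  B4 = {e, f}  B5 = {a, c}  B6 = {a, b}
Tree: B1–B2, B1–B3, B2–B4, B1–B5, B5–B6
Each bag holds 2 vertices, so the decomposition has width 1, which upper-bounds the treewidth. Any graph with an edge has treewidth ≥ 1, and G has the edge d–c. Hence tw(G) = 1 exactly.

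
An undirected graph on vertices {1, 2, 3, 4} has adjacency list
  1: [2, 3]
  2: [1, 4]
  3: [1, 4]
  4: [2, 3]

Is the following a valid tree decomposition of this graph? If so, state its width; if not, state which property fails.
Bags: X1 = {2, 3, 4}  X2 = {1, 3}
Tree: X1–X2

No — edge (2,1) lies in no bag.

A tree decomposition must satisfy three properties: every vertex lies in some bag; for every edge, both endpoints lie together in some bag; and for every vertex, the bags containing it form a connected subtree. Here edge (2,1) lies in no bag, so the decomposition is invalid.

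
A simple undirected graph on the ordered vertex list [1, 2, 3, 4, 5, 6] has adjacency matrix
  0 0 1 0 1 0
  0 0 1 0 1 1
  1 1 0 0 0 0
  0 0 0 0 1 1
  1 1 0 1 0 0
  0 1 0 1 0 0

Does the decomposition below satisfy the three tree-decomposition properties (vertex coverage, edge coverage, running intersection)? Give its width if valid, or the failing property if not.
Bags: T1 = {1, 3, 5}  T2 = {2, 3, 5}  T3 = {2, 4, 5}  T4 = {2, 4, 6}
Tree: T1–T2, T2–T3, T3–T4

Yes; width 2.

Vertex coverage: the bags together contain {1, 2, 3, 4, 5, 6}, the full vertex set. Edge coverage: each edge of G has both endpoints in at least one bag. Running intersection: for every vertex, the bags containing it form a connected subtree. All three properties hold, so this is a valid tree decomposition of width max|bag| − 1 = 2, and hence tw(G) ≤ 2.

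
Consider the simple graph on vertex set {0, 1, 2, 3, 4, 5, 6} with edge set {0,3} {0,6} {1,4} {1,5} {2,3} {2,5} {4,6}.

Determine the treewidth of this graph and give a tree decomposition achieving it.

Every bag has size at most 3, so the width is 3 − 1 = 2 and tw(G) ≤ 2. Since 0–6–4–1–5–2–3–0 is a cycle in G, G is not acyclic. Forests are exactly the graphs of treewidth ≤ 1, so tw(G) ≥ 2. The upper and lower bounds meet at 2, so that is the treewidth.

Treewidth 2.
Bags: B1 = {0, 4, 6}  B2 = {0, 1, 4}  B3 = {0, 1, 5}  B4 = {0, 2, 5}  B5 = {0, 2, 3}
Tree: B1–B2, B2–B3, B3–B4, B4–B5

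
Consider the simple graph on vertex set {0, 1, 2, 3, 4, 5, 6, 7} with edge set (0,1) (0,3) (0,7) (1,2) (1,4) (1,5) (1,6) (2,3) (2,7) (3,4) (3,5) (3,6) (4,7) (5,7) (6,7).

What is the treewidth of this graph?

A width-3 tree decomposition is:
Bags: B1 = {1, 2, 3, 7}  B2 = {1, 3, 5, 7}  B3 = {0, 1, 3, 7}  B4 = {1, 3, 4, 7}  B5 = {1, 3, 6, 7}
Tree: B1–B2, B2–B3, B3–B4, B4–B5
The largest bag has 4 vertices, giving width 3; this decomposition certifies tw(G) ≤ 3. For the lower bound: the 4 vertex sets {2,7}, {3,5}, {1}, {0} are disjoint, each induces a connected subgraph, and every pair is joined by at least one edge of G. Contracting each set to a single vertex therefore yields K_{4} as a minor, and since treewidth is minor-monotone, tw(G) ≥ tw(K_{4}) = 3. Therefore the treewidth is 3.

3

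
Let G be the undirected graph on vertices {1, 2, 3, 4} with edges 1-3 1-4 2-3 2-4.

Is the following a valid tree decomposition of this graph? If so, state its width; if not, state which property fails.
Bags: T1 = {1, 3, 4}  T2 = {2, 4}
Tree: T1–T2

No — edge (3,2) lies in no bag.

A tree decomposition must satisfy three properties: every vertex lies in some bag; for every edge, both endpoints lie together in some bag; and for every vertex, the bags containing it form a connected subtree. Here edge (3,2) lies in no bag, so the decomposition is invalid.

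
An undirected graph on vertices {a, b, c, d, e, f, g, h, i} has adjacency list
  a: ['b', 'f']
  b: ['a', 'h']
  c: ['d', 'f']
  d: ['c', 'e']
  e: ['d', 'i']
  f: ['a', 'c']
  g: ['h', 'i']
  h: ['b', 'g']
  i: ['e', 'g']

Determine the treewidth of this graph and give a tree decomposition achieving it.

Treewidth 2.
One optimal decomposition is:
Bags: B1 = {a, b, f}  B2 = {b, c, f}  B3 = {b, c, d}  B4 = {b, d, e}  B5 = {b, e, i}  B6 = {b, g, i}  B7 = {b, g, h}
Tree: B1–B2, B2–B3, B3–B4, B4–B5, B5–B6, B6–B7

Each bag holds 3 vertices, so the decomposition has width 2, which upper-bounds the treewidth. Since b–a–f–c–d–e–i–g–h–b is a cycle in G, G is not acyclic. Forests are exactly the graphs of treewidth ≤ 1, so tw(G) ≥ 2. Therefore the treewidth is 2.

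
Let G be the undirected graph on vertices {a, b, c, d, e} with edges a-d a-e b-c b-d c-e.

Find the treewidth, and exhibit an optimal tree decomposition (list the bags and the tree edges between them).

Each bag holds 3 vertices, so the decomposition has width 2, which upper-bounds the treewidth. The edges c–b–d–a–e–c form a cycle, so G is not a tree and its treewidth is at least 2. Combining the bounds, tw(G) = 2.

Treewidth 2.
Bags: B1 = {b, c, d}  B2 = {a, c, d}  B3 = {a, c, e}
Tree: B1–B2, B2–B3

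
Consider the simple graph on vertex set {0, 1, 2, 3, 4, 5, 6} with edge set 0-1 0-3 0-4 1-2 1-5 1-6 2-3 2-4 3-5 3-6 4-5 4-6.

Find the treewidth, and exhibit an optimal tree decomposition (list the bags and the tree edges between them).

Treewidth 3.
Bags: B1 = {1, 3, 4, 6}  B2 = {1, 3, 4, 5}  B3 = {1, 2, 3, 4}  B4 = {0, 1, 3, 4}
Tree: B1–B2, B2–B3, B3–B4

Each bag holds 4 vertices, so the decomposition has width 3, which upper-bounds the treewidth. For the lower bound: the 4 vertex sets {3,6}, {1,5}, {4}, {2} are disjoint, each induces a connected subgraph, and every pair is joined by at least one edge of G. Contracting each set to a single vertex therefore yields K_{4} as a minor, and since treewidth is minor-monotone, tw(G) ≥ tw(K_{4}) = 3. Hence tw(G) = 3 exactly.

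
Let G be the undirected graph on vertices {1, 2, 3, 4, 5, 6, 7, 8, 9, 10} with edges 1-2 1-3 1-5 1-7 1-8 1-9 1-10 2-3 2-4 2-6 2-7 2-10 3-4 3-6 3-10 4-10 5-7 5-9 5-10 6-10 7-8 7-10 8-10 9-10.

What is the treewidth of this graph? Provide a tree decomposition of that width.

Treewidth 3.
Bags: B1 = {1, 7, 8, 10}  B2 = {1, 2, 7, 10}  B3 = {1, 2, 3, 10}  B4 = {1, 5, 7, 10}  B5 = {1, 5, 9, 10}  B6 = {2, 3, 6, 10}  B7 = {2, 3, 4, 10}
Tree: B1–B2, B2–B3, B2–B4, B4–B5, B3–B6, B3–B7

Every bag has size at most 4, so the width is 4 − 1 = 3 and tw(G) ≤ 3. Conversely, {1, 5, 9, 10} is a clique of size 4, and the vertices of any clique must share a bag in every tree decomposition; so some bag has ≥ 4 vertices and tw(G) ≥ 3. Combining the bounds, tw(G) = 3.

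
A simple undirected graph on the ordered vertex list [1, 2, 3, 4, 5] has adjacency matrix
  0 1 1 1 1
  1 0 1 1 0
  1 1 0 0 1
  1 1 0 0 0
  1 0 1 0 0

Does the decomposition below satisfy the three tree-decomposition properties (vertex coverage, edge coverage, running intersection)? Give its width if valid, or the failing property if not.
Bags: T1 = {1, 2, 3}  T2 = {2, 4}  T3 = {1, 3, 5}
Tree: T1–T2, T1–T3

No — edge (1,4) lies in no bag.

A tree decomposition must satisfy three properties: every vertex lies in some bag; for every edge, both endpoints lie together in some bag; and for every vertex, the bags containing it form a connected subtree. Here edge (1,4) lies in no bag, so the decomposition is invalid.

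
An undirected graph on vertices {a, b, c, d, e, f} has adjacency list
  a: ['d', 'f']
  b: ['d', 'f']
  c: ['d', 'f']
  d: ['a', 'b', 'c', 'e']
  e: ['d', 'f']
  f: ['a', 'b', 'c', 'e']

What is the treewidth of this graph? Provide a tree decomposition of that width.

Treewidth 2.
One such decomposition:
Bags: B1 = {a, d, f}  B2 = {c, d, f}  B3 = {d, e, f}  B4 = {b, d, f}
Tree: B1–B2, B2–B3, B3–B4

Each bag holds 3 vertices, so the decomposition has width 2, which upper-bounds the treewidth. For the lower bound, G contains the cycle a–f–c–d–a, so G is not a forest; only forests have treewidth ≤ 1, hence tw(G) ≥ 2. Hence tw(G) = 2 exactly.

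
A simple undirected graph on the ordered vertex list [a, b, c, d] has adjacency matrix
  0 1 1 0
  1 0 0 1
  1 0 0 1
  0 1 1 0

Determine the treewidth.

2

A width-2 tree decomposition is:
Bags: B1 = {a, c, d}  B2 = {a, b, d}
Tree: B1–B2
Each bag holds 3 vertices, so the decomposition has width 2, which upper-bounds the treewidth. The edges d–c–a–b–d form a cycle, so G is not a tree and its treewidth is at least 2. The upper and lower bounds meet at 2, so that is the treewidth.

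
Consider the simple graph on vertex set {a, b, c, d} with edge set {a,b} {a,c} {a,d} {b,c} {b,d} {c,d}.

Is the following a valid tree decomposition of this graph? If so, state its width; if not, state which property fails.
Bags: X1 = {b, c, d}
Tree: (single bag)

A tree decomposition must satisfy three properties: every vertex lies in some bag; for every edge, both endpoints lie together in some bag; and for every vertex, the bags containing it form a connected subtree. Here vertex a appears in no bag, so the decomposition is invalid.

No — vertex a appears in no bag.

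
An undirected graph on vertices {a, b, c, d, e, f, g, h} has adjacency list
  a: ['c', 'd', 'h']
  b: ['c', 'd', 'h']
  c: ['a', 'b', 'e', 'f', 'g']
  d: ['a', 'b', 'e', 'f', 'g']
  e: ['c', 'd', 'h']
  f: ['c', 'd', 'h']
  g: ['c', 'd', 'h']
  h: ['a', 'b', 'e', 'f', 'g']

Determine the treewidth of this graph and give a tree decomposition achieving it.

Each bag holds 4 vertices, so the decomposition has width 3, which upper-bounds the treewidth. For the lower bound: the 4 vertex sets {d,f}, {b,c}, {h}, {g} are disjoint, each induces a connected subgraph, and every pair is joined by at least one edge of G. Contracting each set to a single vertex therefore yields K_{4} as a minor, and since treewidth is minor-monotone, tw(G) ≥ tw(K_{4}) = 3. Hence tw(G) = 3 exactly.

Treewidth 3.
One optimal decomposition is:
Bags: B1 = {c, d, f, h}  B2 = {b, c, d, h}  B3 = {c, d, g, h}  B4 = {c, d, e, h}  B5 = {a, c, d, h}
Tree: B1–B2, B2–B3, B3–B4, B4–B5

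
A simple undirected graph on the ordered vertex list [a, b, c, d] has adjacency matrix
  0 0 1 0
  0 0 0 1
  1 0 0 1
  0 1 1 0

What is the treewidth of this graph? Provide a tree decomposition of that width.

Each bag holds 2 vertices, so the decomposition has width 1, which upper-bounds the treewidth. Since G has at least one edge (e.g. b–d), it is not an edgeless graph, so tw(G) ≥ 1. Hence tw(G) = 1 exactly.

Treewidth 1.
One such decomposition:
Bags: B1 = {b, d}  B2 = {c, d}  B3 = {a, c}
Tree: B1–B2, B2–B3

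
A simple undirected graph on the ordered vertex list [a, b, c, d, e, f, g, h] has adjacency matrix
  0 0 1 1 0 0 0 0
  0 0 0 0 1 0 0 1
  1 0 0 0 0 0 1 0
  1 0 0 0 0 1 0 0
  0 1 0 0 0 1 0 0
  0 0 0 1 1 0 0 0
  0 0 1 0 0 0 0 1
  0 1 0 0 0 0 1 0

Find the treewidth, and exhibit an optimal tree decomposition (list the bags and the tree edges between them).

The largest bag has 3 vertices, giving width 2; this decomposition certifies tw(G) ≤ 2. For the lower bound, G contains the cycle a–d–f–e–b–h–g–c–a, so G is not a forest; only forests have treewidth ≤ 1, hence tw(G) ≥ 2. Therefore the treewidth is 2.

Treewidth 2.
One such decomposition:
Bags: B1 = {a, d, f}  B2 = {a, e, f}  B3 = {a, b, e}  B4 = {a, b, h}  B5 = {a, g, h}  B6 = {a, c, g}
Tree: B1–B2, B2–B3, B3–B4, B4–B5, B5–B6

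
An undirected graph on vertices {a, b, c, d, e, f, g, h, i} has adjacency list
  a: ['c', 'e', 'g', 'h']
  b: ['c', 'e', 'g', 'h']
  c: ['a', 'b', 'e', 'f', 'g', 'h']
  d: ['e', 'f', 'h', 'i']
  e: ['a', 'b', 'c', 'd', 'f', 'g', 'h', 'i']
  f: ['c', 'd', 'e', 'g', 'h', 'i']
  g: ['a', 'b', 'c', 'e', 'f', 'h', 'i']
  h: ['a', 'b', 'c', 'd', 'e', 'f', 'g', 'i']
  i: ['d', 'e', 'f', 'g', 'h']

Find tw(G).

4

A width-4 tree decomposition is:
Bags: B1 = {a, c, e, g, h}  B2 = {c, e, f, g, h}  B3 = {e, f, g, h, i}  B4 = {d, e, f, h, i}  B5 = {b, c, e, g, h}
Tree: B1–B2, B2–B3, B3–B4, B2–B5
The largest bag has 5 vertices, giving width 4; this decomposition certifies tw(G) ≤ 4. On the other hand G contains the 5-clique {d, e, f, h, i}. A clique must lie in a single bag of any decomposition, so no decomposition can have width below 4. Therefore the treewidth is 4.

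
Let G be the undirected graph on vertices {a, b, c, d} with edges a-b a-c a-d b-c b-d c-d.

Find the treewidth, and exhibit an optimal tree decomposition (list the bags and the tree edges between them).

Treewidth 3.
Bags: B1 = {a, b, c, d}
Tree: (single bag)

A single bag containing all 4 vertices is trivially a valid decomposition of width 3. For the lower bound, the 4 vertices {a, b, c, d} are pairwise adjacent, and any tree decomposition puts a clique entirely inside one bag — forcing width ≥ 3. Hence tw(G) = 3 exactly.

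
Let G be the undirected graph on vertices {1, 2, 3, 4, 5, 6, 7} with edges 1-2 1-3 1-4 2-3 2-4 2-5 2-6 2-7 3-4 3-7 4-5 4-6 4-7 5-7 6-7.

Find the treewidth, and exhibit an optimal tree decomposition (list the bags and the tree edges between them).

The largest bag has 4 vertices, giving width 3; this decomposition certifies tw(G) ≤ 3. On the other hand G contains the 4-clique {1, 2, 3, 4}. A clique must lie in a single bag of any decomposition, so no decomposition can have width below 3. Therefore the treewidth is 3.

Treewidth 3.
Bags: B1 = {2, 3, 4, 7}  B2 = {2, 4, 6, 7}  B3 = {2, 4, 5, 7}  B4 = {1, 2, 3, 4}
Tree: B1–B2, B2–B3, B1–B4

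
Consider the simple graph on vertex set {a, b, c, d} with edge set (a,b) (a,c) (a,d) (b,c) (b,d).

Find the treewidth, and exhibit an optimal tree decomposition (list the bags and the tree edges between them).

The largest bag has 3 vertices, giving width 2; this decomposition certifies tw(G) ≤ 2. On the other hand G contains the 3-clique {a, b, d}. A clique must lie in a single bag of any decomposition, so no decomposition can have width below 2. The upper and lower bounds meet at 2, so that is the treewidth.

Treewidth 2.
One such decomposition:
Bags: B1 = {a, b, c}  B2 = {a, b, d}
Tree: B1–B2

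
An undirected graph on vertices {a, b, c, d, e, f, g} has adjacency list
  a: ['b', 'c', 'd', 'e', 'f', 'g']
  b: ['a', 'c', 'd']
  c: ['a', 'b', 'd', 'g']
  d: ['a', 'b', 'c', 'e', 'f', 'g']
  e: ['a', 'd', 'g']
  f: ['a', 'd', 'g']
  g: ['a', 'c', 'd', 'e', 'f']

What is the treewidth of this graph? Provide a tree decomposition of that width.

Treewidth 3.
One optimal decomposition is:
Bags: B1 = {a, d, f, g}  B2 = {a, c, d, g}  B3 = {a, d, e, g}  B4 = {a, b, c, d}
Tree: B1–B2, B2–B3, B2–B4

The largest bag has 4 vertices, giving width 3; this decomposition certifies tw(G) ≤ 3. For the lower bound, the 4 vertices {a, d, e, g} are pairwise adjacent, and any tree decomposition puts a clique entirely inside one bag — forcing width ≥ 3. Combining the bounds, tw(G) = 3.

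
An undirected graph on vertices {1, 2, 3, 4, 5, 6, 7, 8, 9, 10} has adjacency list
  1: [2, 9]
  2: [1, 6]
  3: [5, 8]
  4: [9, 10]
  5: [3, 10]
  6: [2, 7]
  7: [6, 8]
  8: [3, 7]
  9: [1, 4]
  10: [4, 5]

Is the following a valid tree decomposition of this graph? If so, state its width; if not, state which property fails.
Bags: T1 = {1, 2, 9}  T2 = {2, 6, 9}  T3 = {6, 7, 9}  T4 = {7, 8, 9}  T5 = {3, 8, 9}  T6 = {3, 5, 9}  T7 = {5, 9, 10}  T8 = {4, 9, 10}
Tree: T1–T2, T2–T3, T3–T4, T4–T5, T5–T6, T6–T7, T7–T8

Yes; width 2.

Checking the three conditions: (i) the bags cover all of {1, 2, 3, 4, 5, 6, 7, 8, 9, 10}; (ii) for each edge, some bag contains both endpoints; (iii) the bags containing any fixed vertex form a subtree. All hold, so the decomposition is valid with width 3 − 1 = 2.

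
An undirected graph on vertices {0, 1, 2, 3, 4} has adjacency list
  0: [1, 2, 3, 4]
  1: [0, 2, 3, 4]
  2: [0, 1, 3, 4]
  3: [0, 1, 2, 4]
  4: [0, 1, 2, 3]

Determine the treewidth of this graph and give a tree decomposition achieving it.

Treewidth 4.
One optimal decomposition is:
Bags: B1 = {0, 1, 2, 3, 4}
Tree: (single bag)

With just one bag of size 5, the width is 5 − 1 = 4, so tw(G) ≤ 4. For the lower bound, the 5 vertices {0, 1, 2, 3, 4} are pairwise adjacent, and any tree decomposition puts a clique entirely inside one bag — forcing width ≥ 4. Hence tw(G) = 4 exactly.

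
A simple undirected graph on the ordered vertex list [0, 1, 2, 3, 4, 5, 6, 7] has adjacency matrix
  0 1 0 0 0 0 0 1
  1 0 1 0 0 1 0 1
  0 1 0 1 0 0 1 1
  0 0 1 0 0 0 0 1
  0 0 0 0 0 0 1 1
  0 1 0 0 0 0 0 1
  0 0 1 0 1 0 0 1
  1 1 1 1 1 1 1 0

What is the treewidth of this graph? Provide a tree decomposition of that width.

Treewidth 2.
Bags: B1 = {2, 6, 7}  B2 = {1, 2, 7}  B3 = {2, 3, 7}  B4 = {4, 6, 7}  B5 = {1, 5, 7}  B6 = {0, 1, 7}
Tree: B1–B2, B1–B3, B1–B4, B2–B5, B2–B6

The largest bag has 3 vertices, giving width 2; this decomposition certifies tw(G) ≤ 2. On the other hand G contains the 3-clique {0, 1, 7}. A clique must lie in a single bag of any decomposition, so no decomposition can have width below 2. Combining the bounds, tw(G) = 2.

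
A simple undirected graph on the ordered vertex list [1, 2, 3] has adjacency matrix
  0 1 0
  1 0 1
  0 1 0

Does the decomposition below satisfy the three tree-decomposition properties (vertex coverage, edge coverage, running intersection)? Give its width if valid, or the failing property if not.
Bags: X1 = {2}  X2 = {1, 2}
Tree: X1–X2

No — vertex 3 appears in no bag.

A tree decomposition must satisfy three properties: every vertex lies in some bag; for every edge, both endpoints lie together in some bag; and for every vertex, the bags containing it form a connected subtree. Here vertex 3 appears in no bag, so the decomposition is invalid.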